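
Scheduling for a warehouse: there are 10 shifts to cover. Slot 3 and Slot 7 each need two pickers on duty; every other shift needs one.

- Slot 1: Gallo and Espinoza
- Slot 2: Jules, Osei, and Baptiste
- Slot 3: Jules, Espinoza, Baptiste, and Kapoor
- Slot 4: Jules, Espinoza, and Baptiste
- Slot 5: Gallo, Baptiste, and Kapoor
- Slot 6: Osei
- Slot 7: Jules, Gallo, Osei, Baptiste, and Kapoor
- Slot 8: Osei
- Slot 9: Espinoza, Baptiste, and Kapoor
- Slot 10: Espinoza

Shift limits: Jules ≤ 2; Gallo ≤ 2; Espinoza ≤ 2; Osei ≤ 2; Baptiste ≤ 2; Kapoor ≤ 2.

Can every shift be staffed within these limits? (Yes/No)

Yes

Slot 6 can only be covered by Osei, so that assignment is forced.
Slot 8 can only be covered by Osei, so that assignment is forced.
Slot 10 can only be covered by Espinoza, so that assignment is forced.
One valid schedule: Slot 1→Gallo, Slot 2→Jules, Slot 3→Baptiste+Kapoor, Slot 4→Jules, Slot 5→Gallo, Slot 6→Osei, Slot 7→Baptiste+Kapoor, Slot 8→Osei, Slot 9→Espinoza, Slot 10→Espinoza.
Loads: Jules 2/2, Gallo 2/2, Espinoza 2/2, Osei 2/2, Baptiste 2/2, Kapoor 2/2 — all within limits.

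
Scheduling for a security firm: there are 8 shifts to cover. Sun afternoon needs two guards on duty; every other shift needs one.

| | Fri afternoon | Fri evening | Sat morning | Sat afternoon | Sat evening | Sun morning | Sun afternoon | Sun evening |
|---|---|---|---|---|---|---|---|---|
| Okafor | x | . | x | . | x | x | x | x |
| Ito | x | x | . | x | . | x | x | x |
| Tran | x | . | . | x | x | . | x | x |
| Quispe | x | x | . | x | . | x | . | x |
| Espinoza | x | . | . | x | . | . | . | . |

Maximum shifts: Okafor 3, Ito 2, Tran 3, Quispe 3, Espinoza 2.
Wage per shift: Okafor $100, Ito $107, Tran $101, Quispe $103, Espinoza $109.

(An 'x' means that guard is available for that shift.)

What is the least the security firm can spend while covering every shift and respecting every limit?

Sat morning can only be covered by Okafor, so that assignment is forced.
Picking the cheapest available guard for each shift independently would cost $905, but that ignores the shift limits.
An optimal schedule: Fri afternoon→Quispe, Fri evening→Quispe, Sat morning→Okafor, Sat afternoon→Tran, Sat evening→Okafor, Sun morning→Quispe, Sun afternoon→Okafor+Tran, Sun evening→Tran.
Total: 103 + 103 + 100 + 101 + 100 + 103 + 100 + 101 + 101 = $912.

$912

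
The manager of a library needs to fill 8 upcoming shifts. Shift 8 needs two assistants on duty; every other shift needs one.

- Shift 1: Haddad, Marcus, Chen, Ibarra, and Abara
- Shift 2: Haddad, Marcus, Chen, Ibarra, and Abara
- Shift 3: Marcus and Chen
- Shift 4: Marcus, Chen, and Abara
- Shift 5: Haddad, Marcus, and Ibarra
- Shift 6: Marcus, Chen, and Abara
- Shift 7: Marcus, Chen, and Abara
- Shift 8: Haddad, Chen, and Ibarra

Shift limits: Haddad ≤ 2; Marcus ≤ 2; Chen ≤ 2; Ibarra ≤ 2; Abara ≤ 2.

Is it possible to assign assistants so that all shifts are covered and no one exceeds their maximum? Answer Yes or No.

Yes

One valid schedule: Shift 1→Ibarra, Shift 2→Abara, Shift 3→Marcus, Shift 4→Marcus, Shift 5→Haddad, Shift 6→Chen, Shift 7→Chen, Shift 8→Haddad+Ibarra.
Loads: Haddad 2/2, Marcus 2/2, Chen 2/2, Ibarra 2/2, Abara 1/2 — all within limits.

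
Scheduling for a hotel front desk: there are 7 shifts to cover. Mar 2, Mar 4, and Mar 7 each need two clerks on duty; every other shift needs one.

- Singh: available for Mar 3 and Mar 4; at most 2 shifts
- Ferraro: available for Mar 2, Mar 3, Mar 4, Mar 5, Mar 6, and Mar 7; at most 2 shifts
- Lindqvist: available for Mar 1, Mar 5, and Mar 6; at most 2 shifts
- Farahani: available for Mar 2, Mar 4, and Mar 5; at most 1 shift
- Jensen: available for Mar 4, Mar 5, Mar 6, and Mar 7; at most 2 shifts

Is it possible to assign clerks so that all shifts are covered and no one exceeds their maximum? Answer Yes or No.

Total capacity is 2+2+2+1+2 = 9 but 10 worker-slots are needed — infeasible.

No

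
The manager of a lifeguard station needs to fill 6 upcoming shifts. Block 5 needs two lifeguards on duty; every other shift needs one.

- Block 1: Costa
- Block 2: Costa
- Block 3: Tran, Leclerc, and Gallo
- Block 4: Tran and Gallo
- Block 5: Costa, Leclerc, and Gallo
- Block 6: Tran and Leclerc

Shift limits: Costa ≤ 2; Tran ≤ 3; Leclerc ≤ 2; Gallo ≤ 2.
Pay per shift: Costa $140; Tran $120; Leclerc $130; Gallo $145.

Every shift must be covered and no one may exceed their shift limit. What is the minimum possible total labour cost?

Block 1 can only be covered by Costa, so that assignment is forced.
Block 2 can only be covered by Costa, so that assignment is forced.
Picking the cheapest available lifeguard for each shift independently would cost $910, but that ignores the shift limits.
An optimal schedule: Block 1→Costa, Block 2→Costa, Block 3→Tran, Block 4→Tran, Block 5→Leclerc+Gallo, Block 6→Tran.
Total: 140 + 140 + 120 + 120 + 130 + 145 + 120 = $915.

$915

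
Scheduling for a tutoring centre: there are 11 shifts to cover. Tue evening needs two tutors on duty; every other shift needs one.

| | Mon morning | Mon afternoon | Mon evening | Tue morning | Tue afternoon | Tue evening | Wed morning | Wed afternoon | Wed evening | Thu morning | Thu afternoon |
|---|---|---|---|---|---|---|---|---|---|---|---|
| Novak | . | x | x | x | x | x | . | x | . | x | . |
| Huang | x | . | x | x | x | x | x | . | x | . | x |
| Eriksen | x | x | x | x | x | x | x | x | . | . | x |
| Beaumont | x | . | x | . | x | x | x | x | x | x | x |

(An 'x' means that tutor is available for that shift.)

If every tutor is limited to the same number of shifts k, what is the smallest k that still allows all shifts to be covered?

3

With 4 tutors and 12 worker-slots to fill, someone must work at least ⌈12/4⌉ = 3 shifts, so k ≥ 3.
k = 3 works: Mon morning→Huang, Mon afternoon→Novak, Mon evening→Beaumont, Tue morning→Novak, Tue afternoon→Beaumont, Tue evening→Eriksen+Beaumont, Wed morning→Huang, Wed afternoon→Eriksen, Wed evening→Huang, Thu morning→Novak, Thu afternoon→Eriksen.
Loads: Novak 3, Huang 3, Eriksen 3, Beaumont 3 — all ≤ 3.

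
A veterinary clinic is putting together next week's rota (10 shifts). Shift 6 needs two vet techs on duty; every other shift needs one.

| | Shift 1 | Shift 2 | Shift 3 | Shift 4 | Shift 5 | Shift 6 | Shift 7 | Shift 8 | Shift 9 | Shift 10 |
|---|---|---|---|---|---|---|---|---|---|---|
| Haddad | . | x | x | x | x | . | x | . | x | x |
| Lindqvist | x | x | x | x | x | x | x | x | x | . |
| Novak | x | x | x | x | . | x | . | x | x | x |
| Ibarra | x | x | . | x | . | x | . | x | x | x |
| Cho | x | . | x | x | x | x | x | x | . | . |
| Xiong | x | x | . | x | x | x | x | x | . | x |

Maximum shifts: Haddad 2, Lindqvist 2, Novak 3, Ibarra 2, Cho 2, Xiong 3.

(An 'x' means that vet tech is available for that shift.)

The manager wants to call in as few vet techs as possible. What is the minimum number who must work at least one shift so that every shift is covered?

5

11 slots to fill and no one can take more than 3, so at least ⌈11/3⌉ = 4 vet techs are needed.
Any 4 vet techs together have capacity at most 3+3+2+2 = 10 < 11 slots, so 4 can never suffice.
Haddad, Lindqvist, Novak, Ibarra, and Cho alone can cover everything: Shift 1→Lindqvist, Shift 2→Lindqvist, Shift 3→Novak, Shift 4→Cho, Shift 5→Haddad, Shift 6→Ibarra+Cho, Shift 7→Haddad, Shift 8→Novak, Shift 9→Ibarra, Shift 10→Novak.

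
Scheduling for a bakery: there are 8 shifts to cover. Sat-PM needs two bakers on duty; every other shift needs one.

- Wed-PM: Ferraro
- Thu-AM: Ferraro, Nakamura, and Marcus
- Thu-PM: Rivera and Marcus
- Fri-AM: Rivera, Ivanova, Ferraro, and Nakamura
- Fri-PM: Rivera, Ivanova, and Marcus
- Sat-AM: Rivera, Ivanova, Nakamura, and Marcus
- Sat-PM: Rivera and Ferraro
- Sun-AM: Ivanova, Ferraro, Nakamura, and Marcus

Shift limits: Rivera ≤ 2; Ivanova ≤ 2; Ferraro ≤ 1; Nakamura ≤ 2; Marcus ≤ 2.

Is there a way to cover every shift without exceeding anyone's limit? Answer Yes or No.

No

Total capacity is 9 and 9 slots are needed, so capacity alone doesn't rule it out.
Shifts {Wed-PM, Sat-PM} need 3 worker-slots in total, but the bakers available for any of those shifts (Rivera and Ferraro) can supply at most 2 among them. So no valid schedule exists.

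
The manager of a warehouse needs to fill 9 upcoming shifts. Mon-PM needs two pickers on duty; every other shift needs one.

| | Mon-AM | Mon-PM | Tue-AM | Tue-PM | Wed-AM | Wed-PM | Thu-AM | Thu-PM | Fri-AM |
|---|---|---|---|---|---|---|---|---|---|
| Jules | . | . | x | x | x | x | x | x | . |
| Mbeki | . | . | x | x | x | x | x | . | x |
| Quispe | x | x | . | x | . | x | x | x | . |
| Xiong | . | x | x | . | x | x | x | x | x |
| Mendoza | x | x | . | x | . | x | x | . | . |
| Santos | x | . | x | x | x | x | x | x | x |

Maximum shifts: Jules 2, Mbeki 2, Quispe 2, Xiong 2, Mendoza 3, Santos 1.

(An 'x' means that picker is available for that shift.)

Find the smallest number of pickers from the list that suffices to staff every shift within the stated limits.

10 slots to fill and no one can take more than 3, so at least ⌈10/3⌉ = 4 pickers are needed.
Any 4 pickers together have capacity at most 3+2+2+2 = 9 < 10 slots, so 4 can never suffice.
Jules, Mbeki, Quispe, Xiong, and Mendoza alone can cover everything: Mon-AM→Quispe, Mon-PM→Quispe+Xiong, Tue-AM→Jules, Tue-PM→Mbeki, Wed-AM→Jules, Wed-PM→Mendoza, Thu-AM→Mendoza, Thu-PM→Xiong, Fri-AM→Mbeki.

5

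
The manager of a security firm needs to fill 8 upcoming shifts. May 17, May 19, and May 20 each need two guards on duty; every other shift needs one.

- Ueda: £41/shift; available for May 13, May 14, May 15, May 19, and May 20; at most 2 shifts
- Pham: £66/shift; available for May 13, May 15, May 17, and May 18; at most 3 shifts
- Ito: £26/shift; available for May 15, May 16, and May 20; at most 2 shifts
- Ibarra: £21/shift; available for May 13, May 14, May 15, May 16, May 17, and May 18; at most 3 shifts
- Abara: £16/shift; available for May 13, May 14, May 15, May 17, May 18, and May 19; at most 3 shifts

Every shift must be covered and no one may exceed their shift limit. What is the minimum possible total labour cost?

£311

May 19 can only be covered by Ueda and Abara, so that assignment is forced.
May 20 can only be covered by Ueda and Ito, so that assignment is forced.
Picking the cheapest available guard for each shift independently would cost £246, but that ignores the shift limits.
An optimal schedule: May 13→Pham, May 14→Abara, May 15→Ito, May 16→Ibarra, May 17→Abara+Ibarra, May 18→Ibarra, May 19→Abara+Ueda, May 20→Ito+Ueda.
Total: 66 + 16 + 26 + 21 + 16 + 21 + 21 + 16 + 41 + 26 + 41 = £311.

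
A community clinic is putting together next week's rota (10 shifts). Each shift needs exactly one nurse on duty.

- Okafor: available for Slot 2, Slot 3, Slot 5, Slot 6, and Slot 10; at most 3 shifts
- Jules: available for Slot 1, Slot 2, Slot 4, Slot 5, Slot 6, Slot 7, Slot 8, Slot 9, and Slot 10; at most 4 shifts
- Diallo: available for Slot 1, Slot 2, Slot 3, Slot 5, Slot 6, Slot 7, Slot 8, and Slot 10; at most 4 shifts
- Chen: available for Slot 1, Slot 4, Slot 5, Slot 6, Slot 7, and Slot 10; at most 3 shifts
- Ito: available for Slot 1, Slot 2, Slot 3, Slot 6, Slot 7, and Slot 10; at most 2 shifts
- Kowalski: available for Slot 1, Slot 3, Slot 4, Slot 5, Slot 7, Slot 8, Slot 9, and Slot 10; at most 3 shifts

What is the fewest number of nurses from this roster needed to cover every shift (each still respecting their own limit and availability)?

3

10 slots to fill and no one can take more than 4, so at least ⌈10/4⌉ = 3 nurses are needed.
Okafor, Jules, and Diallo alone can cover everything: Slot 1→Jules, Slot 2→Okafor, Slot 3→Okafor, Slot 4→Jules, Slot 5→Okafor, Slot 6→Diallo, Slot 7→Jules, Slot 8→Diallo, Slot 9→Jules, Slot 10→Diallo.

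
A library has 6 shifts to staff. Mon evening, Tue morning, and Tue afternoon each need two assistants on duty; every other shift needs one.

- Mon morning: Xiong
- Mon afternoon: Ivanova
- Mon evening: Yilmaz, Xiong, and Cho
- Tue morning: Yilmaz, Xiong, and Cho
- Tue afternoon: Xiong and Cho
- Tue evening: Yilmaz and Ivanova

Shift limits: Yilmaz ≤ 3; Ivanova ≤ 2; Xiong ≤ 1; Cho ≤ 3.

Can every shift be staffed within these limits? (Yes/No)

Total capacity is 9 and 9 slots are needed, so capacity alone doesn't rule it out.
Shifts {Mon morning, Tue afternoon} need 3 worker-slots in total, but the assistants available for any of those shifts (Xiong and Cho) can supply at most 2 among them. So no valid schedule exists.

No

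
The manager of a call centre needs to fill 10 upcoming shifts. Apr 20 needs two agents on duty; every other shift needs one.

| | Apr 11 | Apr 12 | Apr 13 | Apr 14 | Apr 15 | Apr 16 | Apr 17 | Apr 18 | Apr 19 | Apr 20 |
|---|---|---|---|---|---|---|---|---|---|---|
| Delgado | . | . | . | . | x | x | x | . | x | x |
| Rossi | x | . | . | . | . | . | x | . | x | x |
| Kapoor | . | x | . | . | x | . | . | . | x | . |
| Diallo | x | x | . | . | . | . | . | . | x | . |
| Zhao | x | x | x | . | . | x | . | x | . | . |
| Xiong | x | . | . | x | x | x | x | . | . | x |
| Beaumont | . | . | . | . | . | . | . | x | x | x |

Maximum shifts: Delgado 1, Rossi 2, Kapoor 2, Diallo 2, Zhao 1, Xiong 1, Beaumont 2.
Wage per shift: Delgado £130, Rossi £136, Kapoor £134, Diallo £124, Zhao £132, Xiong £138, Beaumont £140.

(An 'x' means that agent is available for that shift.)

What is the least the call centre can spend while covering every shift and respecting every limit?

Apr 13 can only be covered by Zhao, so that assignment is forced.
Apr 14 can only be covered by Xiong, so that assignment is forced.
Picking the cheapest available agent for each shift independently would cost £1430, but that ignores the shift limits.
An optimal schedule: Apr 11→Diallo, Apr 12→Kapoor, Apr 13→Zhao, Apr 14→Xiong, Apr 15→Kapoor, Apr 16→Delgado, Apr 17→Rossi, Apr 18→Beaumont, Apr 19→Diallo, Apr 20→Rossi+Beaumont.
Total: 124 + 134 + 132 + 138 + 134 + 130 + 136 + 140 + 124 + 136 + 140 = £1468.

£1468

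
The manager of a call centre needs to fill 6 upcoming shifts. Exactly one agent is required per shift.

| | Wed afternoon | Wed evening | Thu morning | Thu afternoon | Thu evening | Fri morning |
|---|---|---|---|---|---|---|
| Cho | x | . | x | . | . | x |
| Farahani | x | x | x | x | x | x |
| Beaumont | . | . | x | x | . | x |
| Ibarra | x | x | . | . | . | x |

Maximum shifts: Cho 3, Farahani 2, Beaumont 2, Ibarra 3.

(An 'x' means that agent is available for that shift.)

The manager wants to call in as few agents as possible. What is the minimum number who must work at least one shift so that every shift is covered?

3

6 slots to fill and no one can take more than 3, so at least ⌈6/3⌉ = 2 agents are needed.
No set of 2 agents can cover every shift (each such set leaves at least one shift with no one available or exceeds a cap).
Cho, Farahani, and Beaumont alone can cover everything: Wed afternoon→Cho, Wed evening→Farahani, Thu morning→Cho, Thu afternoon→Beaumont, Thu evening→Farahani, Fri morning→Cho.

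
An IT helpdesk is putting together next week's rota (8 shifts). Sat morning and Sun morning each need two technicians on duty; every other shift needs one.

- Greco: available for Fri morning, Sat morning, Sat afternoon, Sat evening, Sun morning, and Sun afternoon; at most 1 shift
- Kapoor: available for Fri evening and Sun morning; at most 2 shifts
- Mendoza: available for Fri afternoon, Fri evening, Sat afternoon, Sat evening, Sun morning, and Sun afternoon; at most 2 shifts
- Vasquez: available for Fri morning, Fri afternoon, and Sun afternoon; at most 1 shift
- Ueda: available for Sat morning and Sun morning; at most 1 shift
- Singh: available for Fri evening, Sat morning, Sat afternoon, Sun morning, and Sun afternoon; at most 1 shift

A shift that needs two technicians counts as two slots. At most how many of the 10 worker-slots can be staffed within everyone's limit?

Total capacity across all technicians is 1+2+2+1+1+1 = 8, and 10 slots are needed, so at most 8 can be filled.
An assignment achieving 8: Fri morning→Greco, Fri afternoon→Mendoza, Fri evening→Kapoor, Sat morning→Ueda+Singh, Sat evening→Mendoza, Sun morning→Kapoor, Sun afternoon→Vasquez.
Loads: Greco 1/1, Kapoor 2/2, Mendoza 2/2, Vasquez 1/1, Ueda 1/1, Singh 1/1.

8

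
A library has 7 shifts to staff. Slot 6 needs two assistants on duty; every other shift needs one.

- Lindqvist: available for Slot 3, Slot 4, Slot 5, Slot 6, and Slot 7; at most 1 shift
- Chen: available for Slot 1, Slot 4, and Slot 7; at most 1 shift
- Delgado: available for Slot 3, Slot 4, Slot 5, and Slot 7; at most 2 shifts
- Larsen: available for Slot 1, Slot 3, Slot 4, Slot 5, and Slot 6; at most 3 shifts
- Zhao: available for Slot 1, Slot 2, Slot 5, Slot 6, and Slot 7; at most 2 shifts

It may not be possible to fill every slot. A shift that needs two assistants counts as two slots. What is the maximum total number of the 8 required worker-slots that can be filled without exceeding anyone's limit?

Total capacity across all assistants is 1+1+2+3+2 = 9, and 8 slots are needed, so at most 8 can be filled.
An assignment achieving 8: Slot 1→Chen, Slot 2→Zhao, Slot 3→Lindqvist, Slot 4→Delgado, Slot 5→Larsen, Slot 6→Larsen+Zhao, Slot 7→Delgado.
Loads: Lindqvist 1/1, Chen 1/1, Delgado 2/2, Larsen 2/3, Zhao 2/2.

8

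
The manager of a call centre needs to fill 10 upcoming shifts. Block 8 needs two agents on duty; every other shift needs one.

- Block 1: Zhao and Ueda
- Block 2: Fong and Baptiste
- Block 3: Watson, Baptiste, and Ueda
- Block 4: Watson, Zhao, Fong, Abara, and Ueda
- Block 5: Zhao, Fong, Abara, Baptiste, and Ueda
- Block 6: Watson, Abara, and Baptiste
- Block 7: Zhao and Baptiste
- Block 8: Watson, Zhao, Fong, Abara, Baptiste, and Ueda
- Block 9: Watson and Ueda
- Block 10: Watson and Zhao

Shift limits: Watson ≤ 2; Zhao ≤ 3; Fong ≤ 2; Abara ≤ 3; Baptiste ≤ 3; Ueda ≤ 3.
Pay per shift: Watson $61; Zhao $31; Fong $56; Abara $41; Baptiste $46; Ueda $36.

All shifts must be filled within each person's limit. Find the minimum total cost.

Picking the cheapest available agent for each shift independently would cost $381, but that ignores the shift limits.
An optimal schedule: Block 1→Zhao, Block 2→Baptiste, Block 3→Ueda, Block 4→Ueda, Block 5→Abara, Block 6→Abara, Block 7→Zhao, Block 8→Abara+Baptiste, Block 9→Ueda, Block 10→Zhao.
Total: 31 + 46 + 36 + 36 + 41 + 41 + 31 + 41 + 46 + 36 + 31 = $416.

$416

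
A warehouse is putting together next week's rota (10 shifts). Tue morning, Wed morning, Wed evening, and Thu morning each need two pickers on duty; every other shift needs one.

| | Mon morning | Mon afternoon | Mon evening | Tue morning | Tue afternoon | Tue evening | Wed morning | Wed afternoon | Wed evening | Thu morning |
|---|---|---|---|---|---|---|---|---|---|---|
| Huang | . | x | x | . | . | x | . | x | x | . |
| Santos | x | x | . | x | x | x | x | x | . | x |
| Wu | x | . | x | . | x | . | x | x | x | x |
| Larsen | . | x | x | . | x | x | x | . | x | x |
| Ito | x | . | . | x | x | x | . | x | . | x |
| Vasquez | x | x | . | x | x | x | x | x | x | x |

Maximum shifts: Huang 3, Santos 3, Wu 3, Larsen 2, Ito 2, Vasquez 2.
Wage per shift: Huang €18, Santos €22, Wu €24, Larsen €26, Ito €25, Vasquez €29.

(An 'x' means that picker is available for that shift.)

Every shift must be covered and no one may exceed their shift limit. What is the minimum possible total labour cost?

Picking the cheapest available picker for each shift independently would cost €297, but that ignores the shift limits.
An optimal schedule: Mon morning→Santos, Mon afternoon→Huang, Mon evening→Huang, Tue morning→Santos+Ito, Tue afternoon→Santos, Tue evening→Huang, Wed morning→Wu+Larsen, Wed afternoon→Wu, Wed evening→Wu+Larsen, Thu morning→Ito+Vasquez.
Total: 22 + 18 + 18 + 22 + 25 + 22 + 18 + 24 + 26 + 24 + 24 + 26 + 25 + 29 = €323.

€323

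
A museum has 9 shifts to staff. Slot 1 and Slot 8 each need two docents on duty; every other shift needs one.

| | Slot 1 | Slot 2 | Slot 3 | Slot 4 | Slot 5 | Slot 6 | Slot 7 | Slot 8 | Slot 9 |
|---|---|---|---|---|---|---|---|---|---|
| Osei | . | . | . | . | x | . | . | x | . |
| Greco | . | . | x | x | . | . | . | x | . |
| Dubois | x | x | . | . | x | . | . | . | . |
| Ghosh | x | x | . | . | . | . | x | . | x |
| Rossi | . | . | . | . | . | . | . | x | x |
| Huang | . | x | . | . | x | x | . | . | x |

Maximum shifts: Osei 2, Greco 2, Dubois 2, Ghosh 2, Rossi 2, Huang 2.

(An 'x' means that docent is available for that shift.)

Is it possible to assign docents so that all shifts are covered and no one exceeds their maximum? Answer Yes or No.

Slot 1 can only be covered by Dubois and Ghosh, so that assignment is forced.
Slot 3 can only be covered by Greco, so that assignment is forced.
Slot 4 can only be covered by Greco, so that assignment is forced.
One valid schedule: Slot 1→Dubois+Ghosh, Slot 2→Dubois, Slot 3→Greco, Slot 4→Greco, Slot 5→Osei, Slot 6→Huang, Slot 7→Ghosh, Slot 8→Osei+Rossi, Slot 9→Rossi.
Loads: Osei 2/2, Greco 2/2, Dubois 2/2, Ghosh 2/2, Rossi 2/2, Huang 1/2 — all within limits.

Yes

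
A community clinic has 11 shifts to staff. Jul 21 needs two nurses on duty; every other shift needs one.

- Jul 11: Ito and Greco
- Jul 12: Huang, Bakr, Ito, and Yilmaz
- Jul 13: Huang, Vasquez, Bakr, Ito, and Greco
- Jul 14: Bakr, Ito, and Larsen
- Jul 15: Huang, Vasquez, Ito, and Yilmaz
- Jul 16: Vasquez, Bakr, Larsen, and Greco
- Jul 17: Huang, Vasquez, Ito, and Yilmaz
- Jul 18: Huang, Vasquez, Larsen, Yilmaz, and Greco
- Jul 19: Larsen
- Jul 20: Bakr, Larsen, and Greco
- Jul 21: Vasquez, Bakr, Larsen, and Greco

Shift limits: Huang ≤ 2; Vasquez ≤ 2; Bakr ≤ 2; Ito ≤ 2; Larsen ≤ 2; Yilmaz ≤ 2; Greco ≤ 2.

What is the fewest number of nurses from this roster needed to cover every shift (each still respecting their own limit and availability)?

12 slots to fill and no one can take more than 2, so at least ⌈12/2⌉ = 6 nurses are needed.
Huang, Vasquez, Bakr, Ito, Larsen, and Yilmaz alone can cover everything: Jul 11→Ito, Jul 12→Huang, Jul 13→Huang, Jul 14→Bakr, Jul 15→Ito, Jul 16→Vasquez, Jul 17→Yilmaz, Jul 18→Yilmaz, Jul 19→Larsen, Jul 20→Bakr, Jul 21→Vasquez+Larsen.

6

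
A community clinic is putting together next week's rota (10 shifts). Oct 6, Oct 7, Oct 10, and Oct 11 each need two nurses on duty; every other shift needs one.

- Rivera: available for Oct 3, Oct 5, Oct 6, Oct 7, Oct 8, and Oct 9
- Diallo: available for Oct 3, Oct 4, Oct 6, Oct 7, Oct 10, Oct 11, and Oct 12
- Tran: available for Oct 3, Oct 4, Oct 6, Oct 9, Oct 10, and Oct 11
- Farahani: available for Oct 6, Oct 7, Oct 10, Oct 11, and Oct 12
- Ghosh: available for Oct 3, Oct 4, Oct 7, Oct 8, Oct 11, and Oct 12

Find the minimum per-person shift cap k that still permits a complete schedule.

With 5 nurses and 14 worker-slots to fill, someone must work at least ⌈14/5⌉ = 3 shifts, so k ≥ 3.
k = 3 works: Oct 3→Tran, Oct 4→Diallo, Oct 5→Rivera, Oct 6→Tran+Farahani, Oct 7→Farahani+Ghosh, Oct 8→Rivera, Oct 9→Rivera, Oct 10→Diallo+Tran, Oct 11→Farahani+Ghosh, Oct 12→Diallo.
Loads: Rivera 3, Diallo 3, Tran 3, Farahani 3, Ghosh 2 — all ≤ 3.

3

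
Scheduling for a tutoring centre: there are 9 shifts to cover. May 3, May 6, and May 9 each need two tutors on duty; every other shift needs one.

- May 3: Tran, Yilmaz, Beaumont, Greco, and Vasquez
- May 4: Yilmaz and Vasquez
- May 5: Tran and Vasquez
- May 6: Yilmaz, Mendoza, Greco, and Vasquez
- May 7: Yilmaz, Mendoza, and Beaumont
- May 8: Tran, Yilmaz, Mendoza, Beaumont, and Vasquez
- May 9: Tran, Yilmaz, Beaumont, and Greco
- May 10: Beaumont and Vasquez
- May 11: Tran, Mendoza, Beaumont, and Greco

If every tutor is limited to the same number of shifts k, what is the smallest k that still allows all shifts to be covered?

2

With 6 tutors and 12 worker-slots to fill, someone must work at least ⌈12/6⌉ = 2 shifts, so k ≥ 2.
k = 2 works: May 3→Greco+Vasquez, May 4→Yilmaz, May 5→Tran, May 6→Mendoza+Vasquez, May 7→Yilmaz, May 8→Mendoza, May 9→Beaumont+Greco, May 10→Beaumont, May 11→Tran.
Loads: Tran 2, Yilmaz 2, Mendoza 2, Beaumont 2, Greco 2, Vasquez 2 — all ≤ 2.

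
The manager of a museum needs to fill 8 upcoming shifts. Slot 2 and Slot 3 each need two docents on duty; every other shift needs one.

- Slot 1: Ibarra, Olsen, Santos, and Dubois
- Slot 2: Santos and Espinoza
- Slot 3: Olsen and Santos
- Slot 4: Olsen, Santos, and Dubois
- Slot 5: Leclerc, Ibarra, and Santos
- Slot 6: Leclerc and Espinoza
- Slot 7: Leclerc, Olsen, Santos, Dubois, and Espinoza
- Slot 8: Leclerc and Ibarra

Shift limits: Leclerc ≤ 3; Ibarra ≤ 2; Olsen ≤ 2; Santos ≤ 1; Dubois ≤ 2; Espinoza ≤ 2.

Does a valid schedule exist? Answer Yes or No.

Total capacity is 12 and 10 slots are needed, so capacity alone doesn't rule it out.
Shifts {Slot 2, Slot 3} need 4 worker-slots in total, but the docents available for any of those shifts (Olsen, Santos, and Espinoza) can supply at most 3 among them. So no valid schedule exists.

No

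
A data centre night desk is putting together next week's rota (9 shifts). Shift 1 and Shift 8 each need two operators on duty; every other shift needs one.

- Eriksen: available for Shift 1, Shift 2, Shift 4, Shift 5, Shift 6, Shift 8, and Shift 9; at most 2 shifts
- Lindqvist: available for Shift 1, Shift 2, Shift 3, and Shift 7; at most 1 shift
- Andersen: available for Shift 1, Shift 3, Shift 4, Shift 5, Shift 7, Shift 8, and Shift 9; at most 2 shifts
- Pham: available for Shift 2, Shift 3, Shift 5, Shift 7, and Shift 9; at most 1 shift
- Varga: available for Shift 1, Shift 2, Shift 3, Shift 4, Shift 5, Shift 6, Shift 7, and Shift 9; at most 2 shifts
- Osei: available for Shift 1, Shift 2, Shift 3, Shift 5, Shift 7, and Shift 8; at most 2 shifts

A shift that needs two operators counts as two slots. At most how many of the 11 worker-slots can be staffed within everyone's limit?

10

Total capacity across all operators is 2+1+2+1+2+2 = 10, and 11 slots are needed, so at most 10 can be filled.
An assignment achieving 10: Shift 1→Lindqvist+Varga, Shift 2→Pham, Shift 3→Varga, Shift 4→Eriksen, Shift 5→Osei, Shift 6→Eriksen, Shift 8→Andersen+Osei, Shift 9→Andersen.
Loads: Eriksen 2/2, Lindqvist 1/1, Andersen 2/2, Pham 1/1, Varga 2/2, Osei 2/2.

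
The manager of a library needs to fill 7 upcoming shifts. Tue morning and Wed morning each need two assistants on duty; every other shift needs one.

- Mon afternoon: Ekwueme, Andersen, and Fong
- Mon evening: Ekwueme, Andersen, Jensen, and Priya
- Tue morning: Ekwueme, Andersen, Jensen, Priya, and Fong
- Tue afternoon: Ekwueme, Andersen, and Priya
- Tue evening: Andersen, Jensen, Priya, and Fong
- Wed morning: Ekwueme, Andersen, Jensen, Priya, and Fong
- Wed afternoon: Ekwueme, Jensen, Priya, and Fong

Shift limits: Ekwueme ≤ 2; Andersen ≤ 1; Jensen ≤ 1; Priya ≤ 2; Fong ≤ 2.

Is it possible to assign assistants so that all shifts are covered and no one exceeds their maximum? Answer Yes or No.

Total capacity is 2+1+1+2+2 = 8 but 9 worker-slots are needed — infeasible.

No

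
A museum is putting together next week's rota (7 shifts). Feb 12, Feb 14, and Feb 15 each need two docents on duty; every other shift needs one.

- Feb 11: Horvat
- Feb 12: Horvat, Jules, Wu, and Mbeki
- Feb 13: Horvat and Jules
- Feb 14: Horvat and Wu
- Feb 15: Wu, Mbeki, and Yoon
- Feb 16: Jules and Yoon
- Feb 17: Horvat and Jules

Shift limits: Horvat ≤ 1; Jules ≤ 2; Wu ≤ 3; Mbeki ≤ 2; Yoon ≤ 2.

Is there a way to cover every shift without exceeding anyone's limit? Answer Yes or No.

No

Total capacity is 10 and 10 slots are needed, so capacity alone doesn't rule it out.
Shifts {Feb 11, Feb 14} need 3 worker-slots in total, but the docents available for any of those shifts (Horvat and Wu) can supply at most 2 among them. So no valid schedule exists.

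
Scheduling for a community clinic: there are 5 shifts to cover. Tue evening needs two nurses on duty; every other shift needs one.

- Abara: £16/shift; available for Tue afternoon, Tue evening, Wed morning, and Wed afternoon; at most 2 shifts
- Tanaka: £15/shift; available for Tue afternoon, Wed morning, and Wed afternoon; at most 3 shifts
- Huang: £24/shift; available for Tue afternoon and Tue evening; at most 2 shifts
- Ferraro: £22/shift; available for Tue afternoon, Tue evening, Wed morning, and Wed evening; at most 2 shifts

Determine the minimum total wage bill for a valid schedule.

Wed evening can only be covered by Ferraro, so that assignment is forced.
Picking the cheapest available nurse for each shift independently would cost £105, and that bound is achievable.
An optimal schedule: Tue afternoon→Tanaka, Tue evening→Abara+Ferraro, Wed morning→Tanaka, Wed afternoon→Tanaka, Wed evening→Ferraro.
Total: 15 + 16 + 22 + 15 + 15 + 22 = £105.

£105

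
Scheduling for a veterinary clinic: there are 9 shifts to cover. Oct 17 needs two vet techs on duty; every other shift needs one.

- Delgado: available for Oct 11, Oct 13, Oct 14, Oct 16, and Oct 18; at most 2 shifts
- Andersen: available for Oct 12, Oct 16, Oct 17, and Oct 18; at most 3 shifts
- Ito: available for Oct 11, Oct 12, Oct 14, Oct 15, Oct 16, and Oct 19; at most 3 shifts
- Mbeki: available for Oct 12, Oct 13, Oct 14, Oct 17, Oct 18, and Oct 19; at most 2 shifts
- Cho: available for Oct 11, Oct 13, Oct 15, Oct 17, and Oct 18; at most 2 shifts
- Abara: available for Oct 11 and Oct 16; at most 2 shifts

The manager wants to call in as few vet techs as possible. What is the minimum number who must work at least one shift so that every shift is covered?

4

10 slots to fill and no one can take more than 3, so at least ⌈10/3⌉ = 4 vet techs are needed.
Delgado, Andersen, Ito, and Mbeki alone can cover everything: Oct 11→Delgado, Oct 12→Andersen, Oct 13→Delgado, Oct 14→Ito, Oct 15→Ito, Oct 16→Andersen, Oct 17→Andersen+Mbeki, Oct 18→Mbeki, Oct 19→Ito.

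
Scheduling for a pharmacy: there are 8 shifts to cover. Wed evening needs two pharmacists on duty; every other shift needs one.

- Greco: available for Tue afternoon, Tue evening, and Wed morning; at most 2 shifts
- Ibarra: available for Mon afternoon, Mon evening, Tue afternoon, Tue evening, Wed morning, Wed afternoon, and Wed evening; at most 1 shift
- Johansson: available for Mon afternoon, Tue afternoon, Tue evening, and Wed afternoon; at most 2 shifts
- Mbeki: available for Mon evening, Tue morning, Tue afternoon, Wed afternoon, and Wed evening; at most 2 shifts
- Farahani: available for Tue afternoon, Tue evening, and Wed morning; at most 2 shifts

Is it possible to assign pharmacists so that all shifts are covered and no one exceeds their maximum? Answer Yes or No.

No

Total capacity is 9 and 9 slots are needed, so capacity alone doesn't rule it out.
Shifts {Mon evening, Tue morning, Wed evening} need 4 worker-slots in total, but the pharmacists available for any of those shifts (Ibarra and Mbeki) can supply at most 3 among them. So no valid schedule exists.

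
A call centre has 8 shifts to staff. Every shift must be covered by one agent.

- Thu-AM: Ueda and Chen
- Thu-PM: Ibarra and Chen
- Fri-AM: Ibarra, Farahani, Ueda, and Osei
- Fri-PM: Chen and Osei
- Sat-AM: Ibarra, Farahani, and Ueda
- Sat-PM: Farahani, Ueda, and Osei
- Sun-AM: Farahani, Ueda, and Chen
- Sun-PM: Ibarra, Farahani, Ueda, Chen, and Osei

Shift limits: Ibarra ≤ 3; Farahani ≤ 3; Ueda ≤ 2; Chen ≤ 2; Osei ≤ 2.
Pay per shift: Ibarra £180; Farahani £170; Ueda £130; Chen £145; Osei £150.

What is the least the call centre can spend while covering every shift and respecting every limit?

£1190

Picking the cheapest available agent for each shift independently would cost £1070, but that ignores the shift limits.
An optimal schedule: Thu-AM→Ueda, Thu-PM→Chen, Fri-AM→Osei, Fri-PM→Chen, Sat-AM→Ueda, Sat-PM→Osei, Sun-AM→Farahani, Sun-PM→Farahani.
Total: 130 + 145 + 150 + 145 + 130 + 150 + 170 + 170 = £1190.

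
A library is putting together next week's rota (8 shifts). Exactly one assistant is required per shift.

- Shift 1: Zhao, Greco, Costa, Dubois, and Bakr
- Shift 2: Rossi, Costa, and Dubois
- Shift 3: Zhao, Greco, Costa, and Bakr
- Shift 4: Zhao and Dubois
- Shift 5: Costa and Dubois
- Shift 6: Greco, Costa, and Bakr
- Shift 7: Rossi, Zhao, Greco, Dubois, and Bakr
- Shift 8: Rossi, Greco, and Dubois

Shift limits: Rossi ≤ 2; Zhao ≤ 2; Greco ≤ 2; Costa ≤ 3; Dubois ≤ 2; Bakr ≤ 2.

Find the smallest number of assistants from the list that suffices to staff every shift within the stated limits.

8 slots to fill and no one can take more than 3, so at least ⌈8/3⌉ = 3 assistants are needed.
Any 3 assistants together have capacity at most 3+2+2 = 7 < 8 slots, so 3 can never suffice.
Rossi, Zhao, Greco, and Costa alone can cover everything: Shift 1→Zhao, Shift 2→Rossi, Shift 3→Costa, Shift 4→Zhao, Shift 5→Costa, Shift 6→Greco, Shift 7→Greco, Shift 8→Rossi.

4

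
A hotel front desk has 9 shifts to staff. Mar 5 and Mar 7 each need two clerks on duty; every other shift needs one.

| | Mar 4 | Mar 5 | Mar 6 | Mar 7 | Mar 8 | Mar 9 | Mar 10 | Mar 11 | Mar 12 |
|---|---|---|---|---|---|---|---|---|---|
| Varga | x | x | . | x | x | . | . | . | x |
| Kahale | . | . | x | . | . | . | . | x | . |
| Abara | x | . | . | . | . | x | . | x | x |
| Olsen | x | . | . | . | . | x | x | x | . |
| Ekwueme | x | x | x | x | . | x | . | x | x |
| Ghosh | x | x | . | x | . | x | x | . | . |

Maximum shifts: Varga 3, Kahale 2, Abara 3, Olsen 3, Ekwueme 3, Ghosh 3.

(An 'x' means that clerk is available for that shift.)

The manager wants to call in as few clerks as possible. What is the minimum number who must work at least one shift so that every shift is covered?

11 slots to fill and no one can take more than 3, so at least ⌈11/3⌉ = 4 clerks are needed.
Varga, Kahale, Abara, and Ghosh alone can cover everything: Mar 4→Abara, Mar 5→Varga+Ghosh, Mar 6→Kahale, Mar 7→Varga+Ghosh, Mar 8→Varga, Mar 9→Abara, Mar 10→Ghosh, Mar 11→Kahale, Mar 12→Abara.

4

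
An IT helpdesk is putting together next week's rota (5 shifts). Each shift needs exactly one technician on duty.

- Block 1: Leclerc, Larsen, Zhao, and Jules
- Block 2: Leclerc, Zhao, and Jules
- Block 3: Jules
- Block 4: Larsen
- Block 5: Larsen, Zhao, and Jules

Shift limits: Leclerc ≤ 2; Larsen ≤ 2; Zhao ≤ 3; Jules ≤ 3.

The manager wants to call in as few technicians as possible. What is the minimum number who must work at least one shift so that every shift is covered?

2

5 slots to fill and no one can take more than 3, so at least ⌈5/3⌉ = 2 technicians are needed.
Larsen and Jules alone can cover everything: Block 1→Larsen, Block 2→Jules, Block 3→Jules, Block 4→Larsen, Block 5→Jules.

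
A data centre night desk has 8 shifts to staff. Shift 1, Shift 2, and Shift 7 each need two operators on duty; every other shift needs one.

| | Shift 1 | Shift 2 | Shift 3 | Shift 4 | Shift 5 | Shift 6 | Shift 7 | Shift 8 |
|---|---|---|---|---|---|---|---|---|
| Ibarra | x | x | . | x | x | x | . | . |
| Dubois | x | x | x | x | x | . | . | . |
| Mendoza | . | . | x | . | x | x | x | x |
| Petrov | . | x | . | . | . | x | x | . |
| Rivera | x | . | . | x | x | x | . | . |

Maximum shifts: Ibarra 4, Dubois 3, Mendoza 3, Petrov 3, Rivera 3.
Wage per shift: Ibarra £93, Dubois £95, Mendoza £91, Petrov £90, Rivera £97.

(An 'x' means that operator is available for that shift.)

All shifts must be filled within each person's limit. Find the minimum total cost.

£1010

Shift 7 can only be covered by Mendoza and Petrov, so that assignment is forced.
Shift 8 can only be covered by Mendoza, so that assignment is forced.
Picking the cheapest available operator for each shift independently would cost £1008, but that ignores the shift limits.
An optimal schedule: Shift 1→Ibarra+Dubois, Shift 2→Petrov+Ibarra, Shift 3→Mendoza, Shift 4→Ibarra, Shift 5→Ibarra, Shift 6→Petrov, Shift 7→Petrov+Mendoza, Shift 8→Mendoza.
Total: 93 + 95 + 90 + 93 + 91 + 93 + 93 + 90 + 90 + 91 + 91 = £1010.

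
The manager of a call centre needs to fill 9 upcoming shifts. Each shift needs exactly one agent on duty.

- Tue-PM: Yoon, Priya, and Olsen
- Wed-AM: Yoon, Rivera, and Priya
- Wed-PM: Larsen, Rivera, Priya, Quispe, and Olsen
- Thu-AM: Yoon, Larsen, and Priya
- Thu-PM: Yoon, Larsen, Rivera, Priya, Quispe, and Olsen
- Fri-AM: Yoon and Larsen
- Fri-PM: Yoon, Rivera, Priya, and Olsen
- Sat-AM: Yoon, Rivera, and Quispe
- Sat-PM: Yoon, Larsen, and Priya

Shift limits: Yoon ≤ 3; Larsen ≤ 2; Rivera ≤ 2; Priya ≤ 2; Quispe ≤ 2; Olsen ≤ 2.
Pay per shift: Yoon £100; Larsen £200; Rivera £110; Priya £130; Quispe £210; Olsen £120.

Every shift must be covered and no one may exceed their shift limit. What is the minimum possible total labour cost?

£1020

Picking the cheapest available agent for each shift independently would cost £910, but that ignores the shift limits.
An optimal schedule: Tue-PM→Yoon, Wed-AM→Yoon, Wed-PM→Olsen, Thu-AM→Priya, Thu-PM→Olsen, Fri-AM→Yoon, Fri-PM→Rivera, Sat-AM→Rivera, Sat-PM→Priya.
Total: 100 + 100 + 120 + 130 + 120 + 100 + 110 + 110 + 130 = £1020.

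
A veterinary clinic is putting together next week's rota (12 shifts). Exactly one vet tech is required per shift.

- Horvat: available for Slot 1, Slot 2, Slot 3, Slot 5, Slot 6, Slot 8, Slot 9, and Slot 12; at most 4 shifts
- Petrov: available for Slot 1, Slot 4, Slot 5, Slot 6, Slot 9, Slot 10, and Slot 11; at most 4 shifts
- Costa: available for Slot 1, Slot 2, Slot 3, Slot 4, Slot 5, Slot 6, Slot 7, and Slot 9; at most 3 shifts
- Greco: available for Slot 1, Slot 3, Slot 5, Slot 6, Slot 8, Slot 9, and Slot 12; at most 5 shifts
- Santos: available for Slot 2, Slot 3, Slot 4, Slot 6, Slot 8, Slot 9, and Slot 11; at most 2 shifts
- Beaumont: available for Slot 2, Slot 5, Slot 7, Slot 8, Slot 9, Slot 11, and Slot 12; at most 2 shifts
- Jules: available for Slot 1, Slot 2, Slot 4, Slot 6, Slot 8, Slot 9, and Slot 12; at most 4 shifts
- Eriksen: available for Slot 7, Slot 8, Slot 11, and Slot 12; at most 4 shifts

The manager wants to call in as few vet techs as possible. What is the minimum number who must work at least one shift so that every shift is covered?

3

12 slots to fill and no one can take more than 5, so at least ⌈12/5⌉ = 3 vet techs are needed.
Horvat, Petrov, and Eriksen alone can cover everything: Slot 1→Horvat, Slot 2→Horvat, Slot 3→Horvat, Slot 4→Petrov, Slot 5→Horvat, Slot 6→Petrov, Slot 7→Eriksen, Slot 8→Eriksen, Slot 9→Petrov, Slot 10→Petrov, Slot 11→Eriksen, Slot 12→Eriksen.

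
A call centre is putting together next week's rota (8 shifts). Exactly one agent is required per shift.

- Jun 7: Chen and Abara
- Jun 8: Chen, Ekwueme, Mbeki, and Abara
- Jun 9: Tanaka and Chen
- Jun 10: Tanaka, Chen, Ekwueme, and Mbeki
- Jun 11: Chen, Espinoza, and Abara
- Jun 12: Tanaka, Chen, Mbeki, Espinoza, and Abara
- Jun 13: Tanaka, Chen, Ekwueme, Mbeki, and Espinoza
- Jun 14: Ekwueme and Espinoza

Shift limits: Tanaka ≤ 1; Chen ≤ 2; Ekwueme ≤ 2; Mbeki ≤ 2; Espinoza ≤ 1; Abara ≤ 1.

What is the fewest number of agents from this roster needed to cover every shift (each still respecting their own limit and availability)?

8 slots to fill and no one can take more than 2, so at least ⌈8/2⌉ = 4 agents are needed.
Any 4 agents together have capacity at most 2+2+2+1 = 7 < 8 slots, so 4 can never suffice.
Tanaka, Chen, Ekwueme, Mbeki, and Espinoza alone can cover everything: Jun 7→Chen, Jun 8→Ekwueme, Jun 9→Tanaka, Jun 10→Mbeki, Jun 11→Chen, Jun 12→Mbeki, Jun 13→Espinoza, Jun 14→Ekwueme.

5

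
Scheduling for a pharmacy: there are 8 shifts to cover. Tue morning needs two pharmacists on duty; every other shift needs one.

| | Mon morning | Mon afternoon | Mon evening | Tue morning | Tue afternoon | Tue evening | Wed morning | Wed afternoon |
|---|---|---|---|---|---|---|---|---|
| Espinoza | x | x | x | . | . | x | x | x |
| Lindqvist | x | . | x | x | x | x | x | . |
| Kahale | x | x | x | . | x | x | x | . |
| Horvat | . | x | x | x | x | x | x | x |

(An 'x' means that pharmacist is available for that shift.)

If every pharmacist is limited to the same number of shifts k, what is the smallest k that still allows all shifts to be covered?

With 4 pharmacists and 9 worker-slots to fill, someone must work at least ⌈9/4⌉ = 3 shifts, so k ≥ 3.
k = 3 works: Mon morning→Espinoza, Mon afternoon→Espinoza, Mon evening→Lindqvist, Tue morning→Lindqvist+Horvat, Tue afternoon→Lindqvist, Tue evening→Kahale, Wed morning→Kahale, Wed afternoon→Espinoza.
Loads: Espinoza 3, Lindqvist 3, Kahale 2, Horvat 1 — all ≤ 3.

3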